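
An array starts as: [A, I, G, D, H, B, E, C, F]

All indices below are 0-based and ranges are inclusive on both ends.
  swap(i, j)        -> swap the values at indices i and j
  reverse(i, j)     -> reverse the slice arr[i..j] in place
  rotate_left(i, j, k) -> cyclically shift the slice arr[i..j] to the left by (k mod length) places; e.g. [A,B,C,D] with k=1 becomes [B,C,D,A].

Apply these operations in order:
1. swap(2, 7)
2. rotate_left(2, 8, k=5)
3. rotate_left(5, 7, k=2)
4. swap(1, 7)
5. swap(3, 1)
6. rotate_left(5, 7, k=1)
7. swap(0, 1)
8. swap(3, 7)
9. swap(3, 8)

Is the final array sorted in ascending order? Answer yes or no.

After 1 (swap(2, 7)): [A, I, C, D, H, B, E, G, F]
After 2 (rotate_left(2, 8, k=5)): [A, I, G, F, C, D, H, B, E]
After 3 (rotate_left(5, 7, k=2)): [A, I, G, F, C, B, D, H, E]
After 4 (swap(1, 7)): [A, H, G, F, C, B, D, I, E]
After 5 (swap(3, 1)): [A, F, G, H, C, B, D, I, E]
After 6 (rotate_left(5, 7, k=1)): [A, F, G, H, C, D, I, B, E]
After 7 (swap(0, 1)): [F, A, G, H, C, D, I, B, E]
After 8 (swap(3, 7)): [F, A, G, B, C, D, I, H, E]
After 9 (swap(3, 8)): [F, A, G, E, C, D, I, H, B]

Answer: no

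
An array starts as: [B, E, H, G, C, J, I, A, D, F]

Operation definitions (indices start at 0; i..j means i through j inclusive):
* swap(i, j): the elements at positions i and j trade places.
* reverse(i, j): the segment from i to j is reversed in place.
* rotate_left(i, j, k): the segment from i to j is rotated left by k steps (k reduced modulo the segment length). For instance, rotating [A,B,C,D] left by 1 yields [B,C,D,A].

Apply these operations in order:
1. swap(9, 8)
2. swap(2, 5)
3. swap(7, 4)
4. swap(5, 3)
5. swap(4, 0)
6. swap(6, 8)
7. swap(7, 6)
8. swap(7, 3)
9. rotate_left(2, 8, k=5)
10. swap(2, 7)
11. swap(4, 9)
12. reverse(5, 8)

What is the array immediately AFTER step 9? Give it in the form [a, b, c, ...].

After 1 (swap(9, 8)): [B, E, H, G, C, J, I, A, F, D]
After 2 (swap(2, 5)): [B, E, J, G, C, H, I, A, F, D]
After 3 (swap(7, 4)): [B, E, J, G, A, H, I, C, F, D]
After 4 (swap(5, 3)): [B, E, J, H, A, G, I, C, F, D]
After 5 (swap(4, 0)): [A, E, J, H, B, G, I, C, F, D]
After 6 (swap(6, 8)): [A, E, J, H, B, G, F, C, I, D]
After 7 (swap(7, 6)): [A, E, J, H, B, G, C, F, I, D]
After 8 (swap(7, 3)): [A, E, J, F, B, G, C, H, I, D]
After 9 (rotate_left(2, 8, k=5)): [A, E, H, I, J, F, B, G, C, D]

Answer: [A, E, H, I, J, F, B, G, C, D]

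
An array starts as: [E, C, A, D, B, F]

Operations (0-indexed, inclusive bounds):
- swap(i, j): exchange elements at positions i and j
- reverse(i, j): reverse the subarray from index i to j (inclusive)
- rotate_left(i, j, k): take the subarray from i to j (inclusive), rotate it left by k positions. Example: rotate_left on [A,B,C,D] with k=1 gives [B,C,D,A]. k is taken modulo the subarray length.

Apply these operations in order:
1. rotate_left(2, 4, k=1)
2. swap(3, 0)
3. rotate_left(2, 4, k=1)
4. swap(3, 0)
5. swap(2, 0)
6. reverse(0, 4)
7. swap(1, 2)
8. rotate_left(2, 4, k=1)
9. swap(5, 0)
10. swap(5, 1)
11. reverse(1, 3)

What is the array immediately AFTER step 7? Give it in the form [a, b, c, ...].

After 1 (rotate_left(2, 4, k=1)): [E, C, D, B, A, F]
After 2 (swap(3, 0)): [B, C, D, E, A, F]
After 3 (rotate_left(2, 4, k=1)): [B, C, E, A, D, F]
After 4 (swap(3, 0)): [A, C, E, B, D, F]
After 5 (swap(2, 0)): [E, C, A, B, D, F]
After 6 (reverse(0, 4)): [D, B, A, C, E, F]
After 7 (swap(1, 2)): [D, A, B, C, E, F]

Answer: [D, A, B, C, E, F]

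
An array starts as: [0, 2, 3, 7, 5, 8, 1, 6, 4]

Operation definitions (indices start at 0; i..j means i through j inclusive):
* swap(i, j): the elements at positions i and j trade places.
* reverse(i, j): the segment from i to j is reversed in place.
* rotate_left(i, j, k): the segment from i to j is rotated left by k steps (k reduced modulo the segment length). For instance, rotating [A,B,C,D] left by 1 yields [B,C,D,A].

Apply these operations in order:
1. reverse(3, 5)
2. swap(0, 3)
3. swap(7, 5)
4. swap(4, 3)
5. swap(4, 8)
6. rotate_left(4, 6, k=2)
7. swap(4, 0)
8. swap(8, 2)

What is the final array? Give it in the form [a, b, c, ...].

Answer: [1, 2, 0, 5, 8, 4, 6, 7, 3]

Derivation:
After 1 (reverse(3, 5)): [0, 2, 3, 8, 5, 7, 1, 6, 4]
After 2 (swap(0, 3)): [8, 2, 3, 0, 5, 7, 1, 6, 4]
After 3 (swap(7, 5)): [8, 2, 3, 0, 5, 6, 1, 7, 4]
After 4 (swap(4, 3)): [8, 2, 3, 5, 0, 6, 1, 7, 4]
After 5 (swap(4, 8)): [8, 2, 3, 5, 4, 6, 1, 7, 0]
After 6 (rotate_left(4, 6, k=2)): [8, 2, 3, 5, 1, 4, 6, 7, 0]
After 7 (swap(4, 0)): [1, 2, 3, 5, 8, 4, 6, 7, 0]
After 8 (swap(8, 2)): [1, 2, 0, 5, 8, 4, 6, 7, 3]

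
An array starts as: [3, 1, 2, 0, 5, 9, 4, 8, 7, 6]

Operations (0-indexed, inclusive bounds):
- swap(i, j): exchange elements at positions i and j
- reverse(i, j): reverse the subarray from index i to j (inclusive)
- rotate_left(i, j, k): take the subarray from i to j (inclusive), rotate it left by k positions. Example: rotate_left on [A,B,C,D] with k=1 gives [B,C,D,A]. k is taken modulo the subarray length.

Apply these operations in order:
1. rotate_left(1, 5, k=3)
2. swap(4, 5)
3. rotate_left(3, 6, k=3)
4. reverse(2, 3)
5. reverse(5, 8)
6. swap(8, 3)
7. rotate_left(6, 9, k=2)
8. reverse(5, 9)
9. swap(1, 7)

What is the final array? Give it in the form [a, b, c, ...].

After 1 (rotate_left(1, 5, k=3)): [3, 5, 9, 1, 2, 0, 4, 8, 7, 6]
After 2 (swap(4, 5)): [3, 5, 9, 1, 0, 2, 4, 8, 7, 6]
After 3 (rotate_left(3, 6, k=3)): [3, 5, 9, 4, 1, 0, 2, 8, 7, 6]
After 4 (reverse(2, 3)): [3, 5, 4, 9, 1, 0, 2, 8, 7, 6]
After 5 (reverse(5, 8)): [3, 5, 4, 9, 1, 7, 8, 2, 0, 6]
After 6 (swap(8, 3)): [3, 5, 4, 0, 1, 7, 8, 2, 9, 6]
After 7 (rotate_left(6, 9, k=2)): [3, 5, 4, 0, 1, 7, 9, 6, 8, 2]
After 8 (reverse(5, 9)): [3, 5, 4, 0, 1, 2, 8, 6, 9, 7]
After 9 (swap(1, 7)): [3, 6, 4, 0, 1, 2, 8, 5, 9, 7]

Answer: [3, 6, 4, 0, 1, 2, 8, 5, 9, 7]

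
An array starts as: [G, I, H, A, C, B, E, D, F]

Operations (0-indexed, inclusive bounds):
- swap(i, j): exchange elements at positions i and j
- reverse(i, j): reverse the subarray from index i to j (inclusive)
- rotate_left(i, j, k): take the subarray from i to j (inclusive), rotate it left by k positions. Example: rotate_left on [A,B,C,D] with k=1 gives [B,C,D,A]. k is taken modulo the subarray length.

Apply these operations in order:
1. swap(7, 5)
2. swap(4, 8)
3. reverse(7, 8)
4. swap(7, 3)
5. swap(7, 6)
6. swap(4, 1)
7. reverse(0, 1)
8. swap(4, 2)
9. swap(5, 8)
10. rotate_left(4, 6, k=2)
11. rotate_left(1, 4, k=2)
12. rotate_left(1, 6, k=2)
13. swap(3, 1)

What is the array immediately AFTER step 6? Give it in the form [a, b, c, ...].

Answer: [G, F, H, C, I, D, A, E, B]

Derivation:
After 1 (swap(7, 5)): [G, I, H, A, C, D, E, B, F]
After 2 (swap(4, 8)): [G, I, H, A, F, D, E, B, C]
After 3 (reverse(7, 8)): [G, I, H, A, F, D, E, C, B]
After 4 (swap(7, 3)): [G, I, H, C, F, D, E, A, B]
After 5 (swap(7, 6)): [G, I, H, C, F, D, A, E, B]
After 6 (swap(4, 1)): [G, F, H, C, I, D, A, E, B]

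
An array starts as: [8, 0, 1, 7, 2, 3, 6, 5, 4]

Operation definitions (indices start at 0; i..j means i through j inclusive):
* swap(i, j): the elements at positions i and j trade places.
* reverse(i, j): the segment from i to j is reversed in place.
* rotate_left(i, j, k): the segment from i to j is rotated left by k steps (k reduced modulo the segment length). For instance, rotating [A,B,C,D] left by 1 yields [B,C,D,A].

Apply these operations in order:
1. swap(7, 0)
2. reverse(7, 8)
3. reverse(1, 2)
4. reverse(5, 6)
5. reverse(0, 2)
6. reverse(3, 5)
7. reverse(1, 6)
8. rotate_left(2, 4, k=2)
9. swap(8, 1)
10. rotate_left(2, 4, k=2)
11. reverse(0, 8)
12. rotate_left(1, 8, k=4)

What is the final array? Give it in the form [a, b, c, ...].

Answer: [3, 6, 2, 8, 0, 4, 1, 5, 7]

Derivation:
After 1 (swap(7, 0)): [5, 0, 1, 7, 2, 3, 6, 8, 4]
After 2 (reverse(7, 8)): [5, 0, 1, 7, 2, 3, 6, 4, 8]
After 3 (reverse(1, 2)): [5, 1, 0, 7, 2, 3, 6, 4, 8]
After 4 (reverse(5, 6)): [5, 1, 0, 7, 2, 6, 3, 4, 8]
After 5 (reverse(0, 2)): [0, 1, 5, 7, 2, 6, 3, 4, 8]
After 6 (reverse(3, 5)): [0, 1, 5, 6, 2, 7, 3, 4, 8]
After 7 (reverse(1, 6)): [0, 3, 7, 2, 6, 5, 1, 4, 8]
After 8 (rotate_left(2, 4, k=2)): [0, 3, 6, 7, 2, 5, 1, 4, 8]
After 9 (swap(8, 1)): [0, 8, 6, 7, 2, 5, 1, 4, 3]
After 10 (rotate_left(2, 4, k=2)): [0, 8, 2, 6, 7, 5, 1, 4, 3]
After 11 (reverse(0, 8)): [3, 4, 1, 5, 7, 6, 2, 8, 0]
After 12 (rotate_left(1, 8, k=4)): [3, 6, 2, 8, 0, 4, 1, 5, 7]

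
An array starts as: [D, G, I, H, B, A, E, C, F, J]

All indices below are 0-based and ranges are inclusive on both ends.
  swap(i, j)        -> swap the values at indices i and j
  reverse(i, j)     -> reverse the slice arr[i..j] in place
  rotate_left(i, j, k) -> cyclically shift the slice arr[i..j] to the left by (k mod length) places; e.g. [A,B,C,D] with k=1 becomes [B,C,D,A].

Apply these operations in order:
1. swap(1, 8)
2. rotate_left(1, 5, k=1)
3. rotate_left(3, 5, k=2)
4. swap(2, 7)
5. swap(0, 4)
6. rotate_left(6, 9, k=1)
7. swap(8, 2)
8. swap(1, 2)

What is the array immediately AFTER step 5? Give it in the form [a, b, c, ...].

Answer: [B, I, C, F, D, A, E, H, G, J]

Derivation:
After 1 (swap(1, 8)): [D, F, I, H, B, A, E, C, G, J]
After 2 (rotate_left(1, 5, k=1)): [D, I, H, B, A, F, E, C, G, J]
After 3 (rotate_left(3, 5, k=2)): [D, I, H, F, B, A, E, C, G, J]
After 4 (swap(2, 7)): [D, I, C, F, B, A, E, H, G, J]
After 5 (swap(0, 4)): [B, I, C, F, D, A, E, H, G, J]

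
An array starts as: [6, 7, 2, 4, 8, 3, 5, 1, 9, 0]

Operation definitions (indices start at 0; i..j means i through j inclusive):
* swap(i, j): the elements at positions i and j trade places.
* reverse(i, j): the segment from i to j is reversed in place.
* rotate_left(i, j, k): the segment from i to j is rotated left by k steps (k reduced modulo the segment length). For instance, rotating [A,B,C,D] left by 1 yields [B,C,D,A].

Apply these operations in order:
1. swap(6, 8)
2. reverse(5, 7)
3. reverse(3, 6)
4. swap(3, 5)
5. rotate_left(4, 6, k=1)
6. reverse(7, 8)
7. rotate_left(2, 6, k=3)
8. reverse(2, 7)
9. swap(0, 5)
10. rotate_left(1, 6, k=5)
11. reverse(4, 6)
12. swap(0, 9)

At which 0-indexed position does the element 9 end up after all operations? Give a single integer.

Answer: 6

Derivation:
After 1 (swap(6, 8)): [6, 7, 2, 4, 8, 3, 9, 1, 5, 0]
After 2 (reverse(5, 7)): [6, 7, 2, 4, 8, 1, 9, 3, 5, 0]
After 3 (reverse(3, 6)): [6, 7, 2, 9, 1, 8, 4, 3, 5, 0]
After 4 (swap(3, 5)): [6, 7, 2, 8, 1, 9, 4, 3, 5, 0]
After 5 (rotate_left(4, 6, k=1)): [6, 7, 2, 8, 9, 4, 1, 3, 5, 0]
After 6 (reverse(7, 8)): [6, 7, 2, 8, 9, 4, 1, 5, 3, 0]
After 7 (rotate_left(2, 6, k=3)): [6, 7, 4, 1, 2, 8, 9, 5, 3, 0]
After 8 (reverse(2, 7)): [6, 7, 5, 9, 8, 2, 1, 4, 3, 0]
After 9 (swap(0, 5)): [2, 7, 5, 9, 8, 6, 1, 4, 3, 0]
After 10 (rotate_left(1, 6, k=5)): [2, 1, 7, 5, 9, 8, 6, 4, 3, 0]
After 11 (reverse(4, 6)): [2, 1, 7, 5, 6, 8, 9, 4, 3, 0]
After 12 (swap(0, 9)): [0, 1, 7, 5, 6, 8, 9, 4, 3, 2]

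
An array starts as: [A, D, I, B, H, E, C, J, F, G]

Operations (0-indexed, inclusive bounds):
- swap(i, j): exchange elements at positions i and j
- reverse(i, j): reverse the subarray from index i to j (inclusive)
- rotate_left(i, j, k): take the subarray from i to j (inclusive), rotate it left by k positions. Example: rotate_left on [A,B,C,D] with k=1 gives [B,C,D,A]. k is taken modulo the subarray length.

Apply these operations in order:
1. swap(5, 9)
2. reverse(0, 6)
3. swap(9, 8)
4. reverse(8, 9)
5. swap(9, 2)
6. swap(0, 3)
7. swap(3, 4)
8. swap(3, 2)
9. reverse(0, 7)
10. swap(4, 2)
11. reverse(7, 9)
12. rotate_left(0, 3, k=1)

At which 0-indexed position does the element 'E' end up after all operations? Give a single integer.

Answer: 1

Derivation:
After 1 (swap(5, 9)): [A, D, I, B, H, G, C, J, F, E]
After 2 (reverse(0, 6)): [C, G, H, B, I, D, A, J, F, E]
After 3 (swap(9, 8)): [C, G, H, B, I, D, A, J, E, F]
After 4 (reverse(8, 9)): [C, G, H, B, I, D, A, J, F, E]
After 5 (swap(9, 2)): [C, G, E, B, I, D, A, J, F, H]
After 6 (swap(0, 3)): [B, G, E, C, I, D, A, J, F, H]
After 7 (swap(3, 4)): [B, G, E, I, C, D, A, J, F, H]
After 8 (swap(3, 2)): [B, G, I, E, C, D, A, J, F, H]
After 9 (reverse(0, 7)): [J, A, D, C, E, I, G, B, F, H]
After 10 (swap(4, 2)): [J, A, E, C, D, I, G, B, F, H]
After 11 (reverse(7, 9)): [J, A, E, C, D, I, G, H, F, B]
After 12 (rotate_left(0, 3, k=1)): [A, E, C, J, D, I, G, H, F, B]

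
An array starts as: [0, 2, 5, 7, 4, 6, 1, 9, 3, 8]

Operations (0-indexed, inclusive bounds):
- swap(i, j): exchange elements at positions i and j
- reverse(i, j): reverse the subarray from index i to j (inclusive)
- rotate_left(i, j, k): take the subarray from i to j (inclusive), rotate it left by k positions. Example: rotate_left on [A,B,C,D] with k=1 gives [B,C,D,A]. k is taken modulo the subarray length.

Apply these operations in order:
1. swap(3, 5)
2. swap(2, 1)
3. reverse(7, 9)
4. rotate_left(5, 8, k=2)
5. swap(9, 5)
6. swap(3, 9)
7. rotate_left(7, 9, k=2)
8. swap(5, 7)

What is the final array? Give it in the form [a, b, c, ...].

Answer: [0, 5, 2, 8, 4, 6, 3, 9, 7, 1]

Derivation:
After 1 (swap(3, 5)): [0, 2, 5, 6, 4, 7, 1, 9, 3, 8]
After 2 (swap(2, 1)): [0, 5, 2, 6, 4, 7, 1, 9, 3, 8]
After 3 (reverse(7, 9)): [0, 5, 2, 6, 4, 7, 1, 8, 3, 9]
After 4 (rotate_left(5, 8, k=2)): [0, 5, 2, 6, 4, 8, 3, 7, 1, 9]
After 5 (swap(9, 5)): [0, 5, 2, 6, 4, 9, 3, 7, 1, 8]
After 6 (swap(3, 9)): [0, 5, 2, 8, 4, 9, 3, 7, 1, 6]
After 7 (rotate_left(7, 9, k=2)): [0, 5, 2, 8, 4, 9, 3, 6, 7, 1]
After 8 (swap(5, 7)): [0, 5, 2, 8, 4, 6, 3, 9, 7, 1]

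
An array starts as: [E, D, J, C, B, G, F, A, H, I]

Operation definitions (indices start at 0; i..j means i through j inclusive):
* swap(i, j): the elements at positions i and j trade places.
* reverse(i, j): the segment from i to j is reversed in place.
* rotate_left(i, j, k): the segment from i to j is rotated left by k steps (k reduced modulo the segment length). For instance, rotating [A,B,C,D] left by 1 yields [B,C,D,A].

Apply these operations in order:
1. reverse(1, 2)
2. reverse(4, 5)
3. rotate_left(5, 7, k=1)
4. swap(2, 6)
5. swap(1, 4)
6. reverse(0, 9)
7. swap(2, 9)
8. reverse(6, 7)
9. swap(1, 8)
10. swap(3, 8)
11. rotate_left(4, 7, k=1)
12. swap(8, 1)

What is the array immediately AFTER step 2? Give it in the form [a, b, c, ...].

Answer: [E, J, D, C, G, B, F, A, H, I]

Derivation:
After 1 (reverse(1, 2)): [E, J, D, C, B, G, F, A, H, I]
After 2 (reverse(4, 5)): [E, J, D, C, G, B, F, A, H, I]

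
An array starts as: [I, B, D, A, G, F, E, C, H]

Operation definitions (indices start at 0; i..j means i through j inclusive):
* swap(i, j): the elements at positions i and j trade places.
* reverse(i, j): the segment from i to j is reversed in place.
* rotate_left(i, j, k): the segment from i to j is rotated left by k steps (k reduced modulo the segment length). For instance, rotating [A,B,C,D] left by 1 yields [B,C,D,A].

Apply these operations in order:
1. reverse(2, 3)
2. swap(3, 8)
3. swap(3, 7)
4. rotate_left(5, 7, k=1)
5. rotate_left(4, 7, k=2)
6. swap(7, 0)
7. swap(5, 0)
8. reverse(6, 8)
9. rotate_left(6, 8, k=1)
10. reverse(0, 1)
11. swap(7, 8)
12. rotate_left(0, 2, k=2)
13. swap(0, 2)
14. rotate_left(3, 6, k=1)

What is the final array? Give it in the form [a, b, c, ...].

After 1 (reverse(2, 3)): [I, B, A, D, G, F, E, C, H]
After 2 (swap(3, 8)): [I, B, A, H, G, F, E, C, D]
After 3 (swap(3, 7)): [I, B, A, C, G, F, E, H, D]
After 4 (rotate_left(5, 7, k=1)): [I, B, A, C, G, E, H, F, D]
After 5 (rotate_left(4, 7, k=2)): [I, B, A, C, H, F, G, E, D]
After 6 (swap(7, 0)): [E, B, A, C, H, F, G, I, D]
After 7 (swap(5, 0)): [F, B, A, C, H, E, G, I, D]
After 8 (reverse(6, 8)): [F, B, A, C, H, E, D, I, G]
After 9 (rotate_left(6, 8, k=1)): [F, B, A, C, H, E, I, G, D]
After 10 (reverse(0, 1)): [B, F, A, C, H, E, I, G, D]
After 11 (swap(7, 8)): [B, F, A, C, H, E, I, D, G]
After 12 (rotate_left(0, 2, k=2)): [A, B, F, C, H, E, I, D, G]
After 13 (swap(0, 2)): [F, B, A, C, H, E, I, D, G]
After 14 (rotate_left(3, 6, k=1)): [F, B, A, H, E, I, C, D, G]

Answer: [F, B, A, H, E, I, C, D, G]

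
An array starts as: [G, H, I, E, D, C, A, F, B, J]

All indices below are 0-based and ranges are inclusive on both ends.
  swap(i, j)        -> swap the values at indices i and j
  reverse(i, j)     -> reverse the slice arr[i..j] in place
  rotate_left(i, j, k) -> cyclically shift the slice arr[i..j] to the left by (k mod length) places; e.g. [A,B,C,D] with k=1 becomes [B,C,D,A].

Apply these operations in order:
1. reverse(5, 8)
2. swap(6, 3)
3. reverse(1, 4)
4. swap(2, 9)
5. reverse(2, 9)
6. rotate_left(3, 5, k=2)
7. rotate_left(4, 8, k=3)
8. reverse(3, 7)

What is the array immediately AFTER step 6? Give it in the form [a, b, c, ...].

Answer: [G, D, F, E, C, A, B, H, I, J]

Derivation:
After 1 (reverse(5, 8)): [G, H, I, E, D, B, F, A, C, J]
After 2 (swap(6, 3)): [G, H, I, F, D, B, E, A, C, J]
After 3 (reverse(1, 4)): [G, D, F, I, H, B, E, A, C, J]
After 4 (swap(2, 9)): [G, D, J, I, H, B, E, A, C, F]
After 5 (reverse(2, 9)): [G, D, F, C, A, E, B, H, I, J]
After 6 (rotate_left(3, 5, k=2)): [G, D, F, E, C, A, B, H, I, J]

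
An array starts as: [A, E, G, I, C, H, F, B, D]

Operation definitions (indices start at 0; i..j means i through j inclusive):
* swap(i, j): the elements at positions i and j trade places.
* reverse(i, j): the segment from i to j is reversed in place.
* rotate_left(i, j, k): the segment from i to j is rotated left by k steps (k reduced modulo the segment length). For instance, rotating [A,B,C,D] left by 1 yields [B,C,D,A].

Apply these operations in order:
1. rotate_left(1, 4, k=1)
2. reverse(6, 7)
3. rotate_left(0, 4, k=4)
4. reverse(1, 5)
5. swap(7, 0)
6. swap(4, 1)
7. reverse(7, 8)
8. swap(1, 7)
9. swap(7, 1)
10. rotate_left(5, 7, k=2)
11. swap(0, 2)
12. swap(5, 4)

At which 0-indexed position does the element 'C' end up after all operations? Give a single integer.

After 1 (rotate_left(1, 4, k=1)): [A, G, I, C, E, H, F, B, D]
After 2 (reverse(6, 7)): [A, G, I, C, E, H, B, F, D]
After 3 (rotate_left(0, 4, k=4)): [E, A, G, I, C, H, B, F, D]
After 4 (reverse(1, 5)): [E, H, C, I, G, A, B, F, D]
After 5 (swap(7, 0)): [F, H, C, I, G, A, B, E, D]
After 6 (swap(4, 1)): [F, G, C, I, H, A, B, E, D]
After 7 (reverse(7, 8)): [F, G, C, I, H, A, B, D, E]
After 8 (swap(1, 7)): [F, D, C, I, H, A, B, G, E]
After 9 (swap(7, 1)): [F, G, C, I, H, A, B, D, E]
After 10 (rotate_left(5, 7, k=2)): [F, G, C, I, H, D, A, B, E]
After 11 (swap(0, 2)): [C, G, F, I, H, D, A, B, E]
After 12 (swap(5, 4)): [C, G, F, I, D, H, A, B, E]

Answer: 0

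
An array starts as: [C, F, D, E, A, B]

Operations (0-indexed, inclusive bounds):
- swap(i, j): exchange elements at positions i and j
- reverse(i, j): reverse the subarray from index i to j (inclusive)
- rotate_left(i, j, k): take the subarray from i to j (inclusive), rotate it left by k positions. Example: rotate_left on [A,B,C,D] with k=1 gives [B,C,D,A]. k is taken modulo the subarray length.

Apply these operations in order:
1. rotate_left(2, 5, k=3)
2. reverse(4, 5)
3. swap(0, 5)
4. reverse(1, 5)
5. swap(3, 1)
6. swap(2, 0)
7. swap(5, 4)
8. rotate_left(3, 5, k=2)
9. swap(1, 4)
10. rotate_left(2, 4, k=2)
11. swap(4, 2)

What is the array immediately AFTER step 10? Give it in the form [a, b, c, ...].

Answer: [A, C, D, E, B, F]

Derivation:
After 1 (rotate_left(2, 5, k=3)): [C, F, B, D, E, A]
After 2 (reverse(4, 5)): [C, F, B, D, A, E]
After 3 (swap(0, 5)): [E, F, B, D, A, C]
After 4 (reverse(1, 5)): [E, C, A, D, B, F]
After 5 (swap(3, 1)): [E, D, A, C, B, F]
After 6 (swap(2, 0)): [A, D, E, C, B, F]
After 7 (swap(5, 4)): [A, D, E, C, F, B]
After 8 (rotate_left(3, 5, k=2)): [A, D, E, B, C, F]
After 9 (swap(1, 4)): [A, C, E, B, D, F]
After 10 (rotate_left(2, 4, k=2)): [A, C, D, E, B, F]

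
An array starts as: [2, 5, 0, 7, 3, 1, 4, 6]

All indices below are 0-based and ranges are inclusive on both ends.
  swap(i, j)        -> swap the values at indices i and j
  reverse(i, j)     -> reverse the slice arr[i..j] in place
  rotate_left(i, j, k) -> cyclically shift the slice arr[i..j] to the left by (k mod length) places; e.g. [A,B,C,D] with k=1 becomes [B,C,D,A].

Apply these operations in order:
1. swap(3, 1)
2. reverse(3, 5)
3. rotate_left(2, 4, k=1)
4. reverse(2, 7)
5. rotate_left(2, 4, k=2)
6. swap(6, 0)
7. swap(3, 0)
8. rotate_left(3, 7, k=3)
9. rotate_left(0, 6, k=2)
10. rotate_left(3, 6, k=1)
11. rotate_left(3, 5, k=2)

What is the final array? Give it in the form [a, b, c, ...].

Answer: [5, 2, 1, 7, 4, 6, 3, 0]

Derivation:
After 1 (swap(3, 1)): [2, 7, 0, 5, 3, 1, 4, 6]
After 2 (reverse(3, 5)): [2, 7, 0, 1, 3, 5, 4, 6]
After 3 (rotate_left(2, 4, k=1)): [2, 7, 1, 3, 0, 5, 4, 6]
After 4 (reverse(2, 7)): [2, 7, 6, 4, 5, 0, 3, 1]
After 5 (rotate_left(2, 4, k=2)): [2, 7, 5, 6, 4, 0, 3, 1]
After 6 (swap(6, 0)): [3, 7, 5, 6, 4, 0, 2, 1]
After 7 (swap(3, 0)): [6, 7, 5, 3, 4, 0, 2, 1]
After 8 (rotate_left(3, 7, k=3)): [6, 7, 5, 2, 1, 3, 4, 0]
After 9 (rotate_left(0, 6, k=2)): [5, 2, 1, 3, 4, 6, 7, 0]
After 10 (rotate_left(3, 6, k=1)): [5, 2, 1, 4, 6, 7, 3, 0]
After 11 (rotate_left(3, 5, k=2)): [5, 2, 1, 7, 4, 6, 3, 0]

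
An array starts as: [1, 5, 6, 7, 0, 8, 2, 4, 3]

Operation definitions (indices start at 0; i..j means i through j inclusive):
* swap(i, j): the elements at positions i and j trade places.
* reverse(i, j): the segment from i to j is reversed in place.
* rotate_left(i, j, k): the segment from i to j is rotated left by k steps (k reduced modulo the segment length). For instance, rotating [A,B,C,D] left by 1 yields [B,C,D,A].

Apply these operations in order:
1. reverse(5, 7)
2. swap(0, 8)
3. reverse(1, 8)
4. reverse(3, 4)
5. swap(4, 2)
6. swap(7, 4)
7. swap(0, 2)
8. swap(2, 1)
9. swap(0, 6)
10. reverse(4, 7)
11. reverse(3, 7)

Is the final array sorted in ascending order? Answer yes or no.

After 1 (reverse(5, 7)): [1, 5, 6, 7, 0, 4, 2, 8, 3]
After 2 (swap(0, 8)): [3, 5, 6, 7, 0, 4, 2, 8, 1]
After 3 (reverse(1, 8)): [3, 1, 8, 2, 4, 0, 7, 6, 5]
After 4 (reverse(3, 4)): [3, 1, 8, 4, 2, 0, 7, 6, 5]
After 5 (swap(4, 2)): [3, 1, 2, 4, 8, 0, 7, 6, 5]
After 6 (swap(7, 4)): [3, 1, 2, 4, 6, 0, 7, 8, 5]
After 7 (swap(0, 2)): [2, 1, 3, 4, 6, 0, 7, 8, 5]
After 8 (swap(2, 1)): [2, 3, 1, 4, 6, 0, 7, 8, 5]
After 9 (swap(0, 6)): [7, 3, 1, 4, 6, 0, 2, 8, 5]
After 10 (reverse(4, 7)): [7, 3, 1, 4, 8, 2, 0, 6, 5]
After 11 (reverse(3, 7)): [7, 3, 1, 6, 0, 2, 8, 4, 5]

Answer: no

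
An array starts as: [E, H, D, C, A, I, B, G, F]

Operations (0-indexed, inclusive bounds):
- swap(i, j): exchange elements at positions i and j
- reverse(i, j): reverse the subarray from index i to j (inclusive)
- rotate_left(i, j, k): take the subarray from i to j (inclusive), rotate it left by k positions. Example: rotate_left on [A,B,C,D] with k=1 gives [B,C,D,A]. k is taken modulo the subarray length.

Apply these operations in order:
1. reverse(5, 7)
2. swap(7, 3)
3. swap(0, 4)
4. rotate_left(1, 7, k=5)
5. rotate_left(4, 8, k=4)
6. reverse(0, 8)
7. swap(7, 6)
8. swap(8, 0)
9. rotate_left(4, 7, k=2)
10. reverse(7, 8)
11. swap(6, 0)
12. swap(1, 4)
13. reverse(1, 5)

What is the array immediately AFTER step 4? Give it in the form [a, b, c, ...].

After 1 (reverse(5, 7)): [E, H, D, C, A, G, B, I, F]
After 2 (swap(7, 3)): [E, H, D, I, A, G, B, C, F]
After 3 (swap(0, 4)): [A, H, D, I, E, G, B, C, F]
After 4 (rotate_left(1, 7, k=5)): [A, B, C, H, D, I, E, G, F]

Answer: [A, B, C, H, D, I, E, G, F]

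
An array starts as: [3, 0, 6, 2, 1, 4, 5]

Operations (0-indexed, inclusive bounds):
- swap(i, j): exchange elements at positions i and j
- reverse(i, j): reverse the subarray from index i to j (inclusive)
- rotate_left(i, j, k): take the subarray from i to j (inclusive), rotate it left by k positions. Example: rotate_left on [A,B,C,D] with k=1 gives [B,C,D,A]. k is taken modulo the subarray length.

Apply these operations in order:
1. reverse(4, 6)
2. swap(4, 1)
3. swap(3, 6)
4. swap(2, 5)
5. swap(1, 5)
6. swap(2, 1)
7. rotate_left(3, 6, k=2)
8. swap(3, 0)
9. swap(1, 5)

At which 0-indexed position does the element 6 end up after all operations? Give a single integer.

Answer: 2

Derivation:
After 1 (reverse(4, 6)): [3, 0, 6, 2, 5, 4, 1]
After 2 (swap(4, 1)): [3, 5, 6, 2, 0, 4, 1]
After 3 (swap(3, 6)): [3, 5, 6, 1, 0, 4, 2]
After 4 (swap(2, 5)): [3, 5, 4, 1, 0, 6, 2]
After 5 (swap(1, 5)): [3, 6, 4, 1, 0, 5, 2]
After 6 (swap(2, 1)): [3, 4, 6, 1, 0, 5, 2]
After 7 (rotate_left(3, 6, k=2)): [3, 4, 6, 5, 2, 1, 0]
After 8 (swap(3, 0)): [5, 4, 6, 3, 2, 1, 0]
After 9 (swap(1, 5)): [5, 1, 6, 3, 2, 4, 0]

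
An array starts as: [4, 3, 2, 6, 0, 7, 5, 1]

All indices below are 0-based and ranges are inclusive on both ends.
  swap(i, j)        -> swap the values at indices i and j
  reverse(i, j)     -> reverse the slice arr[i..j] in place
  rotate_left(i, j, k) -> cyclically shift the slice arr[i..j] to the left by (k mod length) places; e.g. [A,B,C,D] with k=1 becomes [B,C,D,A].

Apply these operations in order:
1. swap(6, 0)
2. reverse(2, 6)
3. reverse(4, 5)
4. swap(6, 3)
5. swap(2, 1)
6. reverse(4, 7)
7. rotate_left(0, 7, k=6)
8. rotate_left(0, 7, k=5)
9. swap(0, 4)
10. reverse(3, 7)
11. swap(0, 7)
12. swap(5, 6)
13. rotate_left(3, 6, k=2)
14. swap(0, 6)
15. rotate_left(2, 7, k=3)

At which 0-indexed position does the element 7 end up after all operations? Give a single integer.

After 1 (swap(6, 0)): [5, 3, 2, 6, 0, 7, 4, 1]
After 2 (reverse(2, 6)): [5, 3, 4, 7, 0, 6, 2, 1]
After 3 (reverse(4, 5)): [5, 3, 4, 7, 6, 0, 2, 1]
After 4 (swap(6, 3)): [5, 3, 4, 2, 6, 0, 7, 1]
After 5 (swap(2, 1)): [5, 4, 3, 2, 6, 0, 7, 1]
After 6 (reverse(4, 7)): [5, 4, 3, 2, 1, 7, 0, 6]
After 7 (rotate_left(0, 7, k=6)): [0, 6, 5, 4, 3, 2, 1, 7]
After 8 (rotate_left(0, 7, k=5)): [2, 1, 7, 0, 6, 5, 4, 3]
After 9 (swap(0, 4)): [6, 1, 7, 0, 2, 5, 4, 3]
After 10 (reverse(3, 7)): [6, 1, 7, 3, 4, 5, 2, 0]
After 11 (swap(0, 7)): [0, 1, 7, 3, 4, 5, 2, 6]
After 12 (swap(5, 6)): [0, 1, 7, 3, 4, 2, 5, 6]
After 13 (rotate_left(3, 6, k=2)): [0, 1, 7, 2, 5, 3, 4, 6]
After 14 (swap(0, 6)): [4, 1, 7, 2, 5, 3, 0, 6]
After 15 (rotate_left(2, 7, k=3)): [4, 1, 3, 0, 6, 7, 2, 5]

Answer: 5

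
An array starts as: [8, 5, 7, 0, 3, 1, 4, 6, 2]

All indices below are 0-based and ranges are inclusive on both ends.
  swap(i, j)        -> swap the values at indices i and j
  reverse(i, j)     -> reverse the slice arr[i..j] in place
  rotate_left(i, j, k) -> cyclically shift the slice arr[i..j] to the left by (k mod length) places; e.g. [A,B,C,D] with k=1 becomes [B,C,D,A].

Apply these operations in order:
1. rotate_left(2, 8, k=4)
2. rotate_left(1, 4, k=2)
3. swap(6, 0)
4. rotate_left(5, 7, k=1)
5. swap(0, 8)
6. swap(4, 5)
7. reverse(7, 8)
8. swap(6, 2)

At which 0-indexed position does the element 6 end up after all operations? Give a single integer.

After 1 (rotate_left(2, 8, k=4)): [8, 5, 4, 6, 2, 7, 0, 3, 1]
After 2 (rotate_left(1, 4, k=2)): [8, 6, 2, 5, 4, 7, 0, 3, 1]
After 3 (swap(6, 0)): [0, 6, 2, 5, 4, 7, 8, 3, 1]
After 4 (rotate_left(5, 7, k=1)): [0, 6, 2, 5, 4, 8, 3, 7, 1]
After 5 (swap(0, 8)): [1, 6, 2, 5, 4, 8, 3, 7, 0]
After 6 (swap(4, 5)): [1, 6, 2, 5, 8, 4, 3, 7, 0]
After 7 (reverse(7, 8)): [1, 6, 2, 5, 8, 4, 3, 0, 7]
After 8 (swap(6, 2)): [1, 6, 3, 5, 8, 4, 2, 0, 7]

Answer: 1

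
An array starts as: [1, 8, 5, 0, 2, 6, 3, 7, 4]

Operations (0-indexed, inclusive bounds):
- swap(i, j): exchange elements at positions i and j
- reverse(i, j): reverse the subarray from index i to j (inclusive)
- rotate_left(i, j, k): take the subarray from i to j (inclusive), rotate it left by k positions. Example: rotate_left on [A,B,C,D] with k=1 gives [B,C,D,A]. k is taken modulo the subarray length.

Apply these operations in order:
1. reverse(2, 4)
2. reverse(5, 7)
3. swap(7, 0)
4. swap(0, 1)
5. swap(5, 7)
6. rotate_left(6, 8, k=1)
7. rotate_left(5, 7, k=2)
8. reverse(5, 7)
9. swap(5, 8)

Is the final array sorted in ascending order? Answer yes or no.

After 1 (reverse(2, 4)): [1, 8, 2, 0, 5, 6, 3, 7, 4]
After 2 (reverse(5, 7)): [1, 8, 2, 0, 5, 7, 3, 6, 4]
After 3 (swap(7, 0)): [6, 8, 2, 0, 5, 7, 3, 1, 4]
After 4 (swap(0, 1)): [8, 6, 2, 0, 5, 7, 3, 1, 4]
After 5 (swap(5, 7)): [8, 6, 2, 0, 5, 1, 3, 7, 4]
After 6 (rotate_left(6, 8, k=1)): [8, 6, 2, 0, 5, 1, 7, 4, 3]
After 7 (rotate_left(5, 7, k=2)): [8, 6, 2, 0, 5, 4, 1, 7, 3]
After 8 (reverse(5, 7)): [8, 6, 2, 0, 5, 7, 1, 4, 3]
After 9 (swap(5, 8)): [8, 6, 2, 0, 5, 3, 1, 4, 7]

Answer: no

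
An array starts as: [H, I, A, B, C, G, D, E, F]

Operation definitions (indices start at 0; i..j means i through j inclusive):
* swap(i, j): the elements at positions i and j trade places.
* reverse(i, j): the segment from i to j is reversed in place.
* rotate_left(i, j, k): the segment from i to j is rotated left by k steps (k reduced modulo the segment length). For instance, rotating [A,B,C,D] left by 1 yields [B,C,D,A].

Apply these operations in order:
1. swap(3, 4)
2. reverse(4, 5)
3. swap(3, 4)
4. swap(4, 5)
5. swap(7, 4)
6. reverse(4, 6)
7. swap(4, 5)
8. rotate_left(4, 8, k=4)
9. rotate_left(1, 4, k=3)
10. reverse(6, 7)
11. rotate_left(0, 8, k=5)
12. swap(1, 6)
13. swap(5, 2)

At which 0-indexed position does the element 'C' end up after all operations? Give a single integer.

Answer: 0

Derivation:
After 1 (swap(3, 4)): [H, I, A, C, B, G, D, E, F]
After 2 (reverse(4, 5)): [H, I, A, C, G, B, D, E, F]
After 3 (swap(3, 4)): [H, I, A, G, C, B, D, E, F]
After 4 (swap(4, 5)): [H, I, A, G, B, C, D, E, F]
After 5 (swap(7, 4)): [H, I, A, G, E, C, D, B, F]
After 6 (reverse(4, 6)): [H, I, A, G, D, C, E, B, F]
After 7 (swap(4, 5)): [H, I, A, G, C, D, E, B, F]
After 8 (rotate_left(4, 8, k=4)): [H, I, A, G, F, C, D, E, B]
After 9 (rotate_left(1, 4, k=3)): [H, F, I, A, G, C, D, E, B]
After 10 (reverse(6, 7)): [H, F, I, A, G, C, E, D, B]
After 11 (rotate_left(0, 8, k=5)): [C, E, D, B, H, F, I, A, G]
After 12 (swap(1, 6)): [C, I, D, B, H, F, E, A, G]
After 13 (swap(5, 2)): [C, I, F, B, H, D, E, A, G]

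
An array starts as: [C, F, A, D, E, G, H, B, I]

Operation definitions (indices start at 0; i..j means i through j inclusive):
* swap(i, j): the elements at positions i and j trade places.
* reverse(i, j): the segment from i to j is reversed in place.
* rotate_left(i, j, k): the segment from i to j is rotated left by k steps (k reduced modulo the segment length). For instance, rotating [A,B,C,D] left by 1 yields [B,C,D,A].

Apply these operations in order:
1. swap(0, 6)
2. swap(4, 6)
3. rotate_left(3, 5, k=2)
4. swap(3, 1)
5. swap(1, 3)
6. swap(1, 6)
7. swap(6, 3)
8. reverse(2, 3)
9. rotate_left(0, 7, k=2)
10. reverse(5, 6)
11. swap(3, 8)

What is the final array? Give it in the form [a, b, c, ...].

Answer: [F, A, D, I, G, H, B, E, C]

Derivation:
After 1 (swap(0, 6)): [H, F, A, D, E, G, C, B, I]
After 2 (swap(4, 6)): [H, F, A, D, C, G, E, B, I]
After 3 (rotate_left(3, 5, k=2)): [H, F, A, G, D, C, E, B, I]
After 4 (swap(3, 1)): [H, G, A, F, D, C, E, B, I]
After 5 (swap(1, 3)): [H, F, A, G, D, C, E, B, I]
After 6 (swap(1, 6)): [H, E, A, G, D, C, F, B, I]
After 7 (swap(6, 3)): [H, E, A, F, D, C, G, B, I]
After 8 (reverse(2, 3)): [H, E, F, A, D, C, G, B, I]
After 9 (rotate_left(0, 7, k=2)): [F, A, D, C, G, B, H, E, I]
After 10 (reverse(5, 6)): [F, A, D, C, G, H, B, E, I]
After 11 (swap(3, 8)): [F, A, D, I, G, H, B, E, C]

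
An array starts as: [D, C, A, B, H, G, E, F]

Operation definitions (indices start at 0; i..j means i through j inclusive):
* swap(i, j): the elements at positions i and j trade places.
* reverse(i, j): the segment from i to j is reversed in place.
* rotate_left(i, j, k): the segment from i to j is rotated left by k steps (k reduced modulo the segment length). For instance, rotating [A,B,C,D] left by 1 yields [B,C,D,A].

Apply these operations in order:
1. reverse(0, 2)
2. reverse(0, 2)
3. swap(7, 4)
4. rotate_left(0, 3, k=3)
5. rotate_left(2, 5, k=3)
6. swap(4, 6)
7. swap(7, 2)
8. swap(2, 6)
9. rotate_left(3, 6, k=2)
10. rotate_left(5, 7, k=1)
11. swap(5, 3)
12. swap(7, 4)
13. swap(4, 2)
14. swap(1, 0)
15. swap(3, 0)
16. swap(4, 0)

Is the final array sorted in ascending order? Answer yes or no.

Answer: yes

Derivation:
After 1 (reverse(0, 2)): [A, C, D, B, H, G, E, F]
After 2 (reverse(0, 2)): [D, C, A, B, H, G, E, F]
After 3 (swap(7, 4)): [D, C, A, B, F, G, E, H]
After 4 (rotate_left(0, 3, k=3)): [B, D, C, A, F, G, E, H]
After 5 (rotate_left(2, 5, k=3)): [B, D, G, C, A, F, E, H]
After 6 (swap(4, 6)): [B, D, G, C, E, F, A, H]
After 7 (swap(7, 2)): [B, D, H, C, E, F, A, G]
After 8 (swap(2, 6)): [B, D, A, C, E, F, H, G]
After 9 (rotate_left(3, 6, k=2)): [B, D, A, F, H, C, E, G]
After 10 (rotate_left(5, 7, k=1)): [B, D, A, F, H, E, G, C]
After 11 (swap(5, 3)): [B, D, A, E, H, F, G, C]
After 12 (swap(7, 4)): [B, D, A, E, C, F, G, H]
After 13 (swap(4, 2)): [B, D, C, E, A, F, G, H]
After 14 (swap(1, 0)): [D, B, C, E, A, F, G, H]
After 15 (swap(3, 0)): [E, B, C, D, A, F, G, H]
After 16 (swap(4, 0)): [A, B, C, D, E, F, G, H]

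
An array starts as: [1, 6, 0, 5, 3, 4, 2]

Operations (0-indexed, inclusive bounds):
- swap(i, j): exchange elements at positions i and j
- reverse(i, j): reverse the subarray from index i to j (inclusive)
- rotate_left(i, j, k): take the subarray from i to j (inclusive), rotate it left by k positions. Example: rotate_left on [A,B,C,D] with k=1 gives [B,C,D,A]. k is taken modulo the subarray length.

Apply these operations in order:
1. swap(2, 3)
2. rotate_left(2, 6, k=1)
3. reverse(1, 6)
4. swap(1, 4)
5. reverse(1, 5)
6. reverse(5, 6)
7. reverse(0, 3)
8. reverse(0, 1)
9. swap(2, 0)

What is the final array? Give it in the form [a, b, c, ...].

Answer: [0, 4, 5, 1, 2, 6, 3]

Derivation:
After 1 (swap(2, 3)): [1, 6, 5, 0, 3, 4, 2]
After 2 (rotate_left(2, 6, k=1)): [1, 6, 0, 3, 4, 2, 5]
After 3 (reverse(1, 6)): [1, 5, 2, 4, 3, 0, 6]
After 4 (swap(1, 4)): [1, 3, 2, 4, 5, 0, 6]
After 5 (reverse(1, 5)): [1, 0, 5, 4, 2, 3, 6]
After 6 (reverse(5, 6)): [1, 0, 5, 4, 2, 6, 3]
After 7 (reverse(0, 3)): [4, 5, 0, 1, 2, 6, 3]
After 8 (reverse(0, 1)): [5, 4, 0, 1, 2, 6, 3]
After 9 (swap(2, 0)): [0, 4, 5, 1, 2, 6, 3]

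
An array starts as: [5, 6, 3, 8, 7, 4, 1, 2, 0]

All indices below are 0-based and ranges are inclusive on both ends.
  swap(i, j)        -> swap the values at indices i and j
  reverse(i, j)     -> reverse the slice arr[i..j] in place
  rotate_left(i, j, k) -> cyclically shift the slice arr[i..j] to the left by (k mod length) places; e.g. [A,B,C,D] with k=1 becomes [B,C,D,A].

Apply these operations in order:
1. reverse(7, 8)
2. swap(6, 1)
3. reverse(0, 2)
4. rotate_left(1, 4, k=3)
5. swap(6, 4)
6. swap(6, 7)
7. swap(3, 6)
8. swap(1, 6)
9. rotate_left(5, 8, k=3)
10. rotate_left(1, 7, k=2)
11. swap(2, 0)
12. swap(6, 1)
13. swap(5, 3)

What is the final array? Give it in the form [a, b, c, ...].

After 1 (reverse(7, 8)): [5, 6, 3, 8, 7, 4, 1, 0, 2]
After 2 (swap(6, 1)): [5, 1, 3, 8, 7, 4, 6, 0, 2]
After 3 (reverse(0, 2)): [3, 1, 5, 8, 7, 4, 6, 0, 2]
After 4 (rotate_left(1, 4, k=3)): [3, 7, 1, 5, 8, 4, 6, 0, 2]
After 5 (swap(6, 4)): [3, 7, 1, 5, 6, 4, 8, 0, 2]
After 6 (swap(6, 7)): [3, 7, 1, 5, 6, 4, 0, 8, 2]
After 7 (swap(3, 6)): [3, 7, 1, 0, 6, 4, 5, 8, 2]
After 8 (swap(1, 6)): [3, 5, 1, 0, 6, 4, 7, 8, 2]
After 9 (rotate_left(5, 8, k=3)): [3, 5, 1, 0, 6, 2, 4, 7, 8]
After 10 (rotate_left(1, 7, k=2)): [3, 0, 6, 2, 4, 7, 5, 1, 8]
After 11 (swap(2, 0)): [6, 0, 3, 2, 4, 7, 5, 1, 8]
After 12 (swap(6, 1)): [6, 5, 3, 2, 4, 7, 0, 1, 8]
After 13 (swap(5, 3)): [6, 5, 3, 7, 4, 2, 0, 1, 8]

Answer: [6, 5, 3, 7, 4, 2, 0, 1, 8]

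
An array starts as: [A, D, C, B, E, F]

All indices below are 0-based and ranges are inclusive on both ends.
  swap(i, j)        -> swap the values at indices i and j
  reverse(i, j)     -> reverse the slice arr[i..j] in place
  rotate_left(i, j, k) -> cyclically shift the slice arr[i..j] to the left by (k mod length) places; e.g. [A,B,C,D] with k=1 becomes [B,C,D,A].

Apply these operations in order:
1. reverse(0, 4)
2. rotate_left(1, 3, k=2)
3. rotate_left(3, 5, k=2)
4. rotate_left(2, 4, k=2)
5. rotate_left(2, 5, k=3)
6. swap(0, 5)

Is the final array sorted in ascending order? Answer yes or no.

Answer: no

Derivation:
After 1 (reverse(0, 4)): [E, B, C, D, A, F]
After 2 (rotate_left(1, 3, k=2)): [E, D, B, C, A, F]
After 3 (rotate_left(3, 5, k=2)): [E, D, B, F, C, A]
After 4 (rotate_left(2, 4, k=2)): [E, D, C, B, F, A]
After 5 (rotate_left(2, 5, k=3)): [E, D, A, C, B, F]
After 6 (swap(0, 5)): [F, D, A, C, B, E]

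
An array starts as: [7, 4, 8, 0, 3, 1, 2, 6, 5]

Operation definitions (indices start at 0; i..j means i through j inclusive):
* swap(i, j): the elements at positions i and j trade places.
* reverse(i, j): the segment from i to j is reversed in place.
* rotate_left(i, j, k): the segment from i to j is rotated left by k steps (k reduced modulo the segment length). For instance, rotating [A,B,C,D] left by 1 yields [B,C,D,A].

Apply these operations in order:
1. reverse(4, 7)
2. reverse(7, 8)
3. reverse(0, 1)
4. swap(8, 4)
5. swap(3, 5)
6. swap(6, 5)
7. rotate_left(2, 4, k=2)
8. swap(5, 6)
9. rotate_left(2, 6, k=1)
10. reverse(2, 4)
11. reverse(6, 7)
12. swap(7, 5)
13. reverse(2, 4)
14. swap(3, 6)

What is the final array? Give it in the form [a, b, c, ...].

Answer: [4, 7, 8, 5, 0, 3, 2, 1, 6]

Derivation:
After 1 (reverse(4, 7)): [7, 4, 8, 0, 6, 2, 1, 3, 5]
After 2 (reverse(7, 8)): [7, 4, 8, 0, 6, 2, 1, 5, 3]
After 3 (reverse(0, 1)): [4, 7, 8, 0, 6, 2, 1, 5, 3]
After 4 (swap(8, 4)): [4, 7, 8, 0, 3, 2, 1, 5, 6]
After 5 (swap(3, 5)): [4, 7, 8, 2, 3, 0, 1, 5, 6]
After 6 (swap(6, 5)): [4, 7, 8, 2, 3, 1, 0, 5, 6]
After 7 (rotate_left(2, 4, k=2)): [4, 7, 3, 8, 2, 1, 0, 5, 6]
After 8 (swap(5, 6)): [4, 7, 3, 8, 2, 0, 1, 5, 6]
After 9 (rotate_left(2, 6, k=1)): [4, 7, 8, 2, 0, 1, 3, 5, 6]
After 10 (reverse(2, 4)): [4, 7, 0, 2, 8, 1, 3, 5, 6]
After 11 (reverse(6, 7)): [4, 7, 0, 2, 8, 1, 5, 3, 6]
After 12 (swap(7, 5)): [4, 7, 0, 2, 8, 3, 5, 1, 6]
After 13 (reverse(2, 4)): [4, 7, 8, 2, 0, 3, 5, 1, 6]
After 14 (swap(3, 6)): [4, 7, 8, 5, 0, 3, 2, 1, 6]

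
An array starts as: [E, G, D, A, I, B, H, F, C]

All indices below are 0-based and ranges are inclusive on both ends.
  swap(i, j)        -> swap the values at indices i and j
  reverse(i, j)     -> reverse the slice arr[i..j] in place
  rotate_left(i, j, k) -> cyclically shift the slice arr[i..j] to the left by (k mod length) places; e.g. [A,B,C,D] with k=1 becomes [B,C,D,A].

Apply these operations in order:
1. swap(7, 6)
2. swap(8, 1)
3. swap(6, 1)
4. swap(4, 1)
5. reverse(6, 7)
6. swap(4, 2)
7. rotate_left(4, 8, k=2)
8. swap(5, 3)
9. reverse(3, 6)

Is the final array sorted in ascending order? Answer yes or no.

After 1 (swap(7, 6)): [E, G, D, A, I, B, F, H, C]
After 2 (swap(8, 1)): [E, C, D, A, I, B, F, H, G]
After 3 (swap(6, 1)): [E, F, D, A, I, B, C, H, G]
After 4 (swap(4, 1)): [E, I, D, A, F, B, C, H, G]
After 5 (reverse(6, 7)): [E, I, D, A, F, B, H, C, G]
After 6 (swap(4, 2)): [E, I, F, A, D, B, H, C, G]
After 7 (rotate_left(4, 8, k=2)): [E, I, F, A, H, C, G, D, B]
After 8 (swap(5, 3)): [E, I, F, C, H, A, G, D, B]
After 9 (reverse(3, 6)): [E, I, F, G, A, H, C, D, B]

Answer: no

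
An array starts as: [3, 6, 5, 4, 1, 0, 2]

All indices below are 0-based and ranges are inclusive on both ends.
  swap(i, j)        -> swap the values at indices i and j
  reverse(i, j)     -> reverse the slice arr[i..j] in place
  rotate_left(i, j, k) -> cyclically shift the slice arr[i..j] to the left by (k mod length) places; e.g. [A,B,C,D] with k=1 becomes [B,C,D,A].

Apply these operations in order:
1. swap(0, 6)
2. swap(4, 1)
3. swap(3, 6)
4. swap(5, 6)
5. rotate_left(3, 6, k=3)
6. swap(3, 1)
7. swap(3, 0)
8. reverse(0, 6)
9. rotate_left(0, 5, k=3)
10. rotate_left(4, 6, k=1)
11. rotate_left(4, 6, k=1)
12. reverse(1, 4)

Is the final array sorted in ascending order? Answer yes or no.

After 1 (swap(0, 6)): [2, 6, 5, 4, 1, 0, 3]
After 2 (swap(4, 1)): [2, 1, 5, 4, 6, 0, 3]
After 3 (swap(3, 6)): [2, 1, 5, 3, 6, 0, 4]
After 4 (swap(5, 6)): [2, 1, 5, 3, 6, 4, 0]
After 5 (rotate_left(3, 6, k=3)): [2, 1, 5, 0, 3, 6, 4]
After 6 (swap(3, 1)): [2, 0, 5, 1, 3, 6, 4]
After 7 (swap(3, 0)): [1, 0, 5, 2, 3, 6, 4]
After 8 (reverse(0, 6)): [4, 6, 3, 2, 5, 0, 1]
After 9 (rotate_left(0, 5, k=3)): [2, 5, 0, 4, 6, 3, 1]
After 10 (rotate_left(4, 6, k=1)): [2, 5, 0, 4, 3, 1, 6]
After 11 (rotate_left(4, 6, k=1)): [2, 5, 0, 4, 1, 6, 3]
After 12 (reverse(1, 4)): [2, 1, 4, 0, 5, 6, 3]

Answer: no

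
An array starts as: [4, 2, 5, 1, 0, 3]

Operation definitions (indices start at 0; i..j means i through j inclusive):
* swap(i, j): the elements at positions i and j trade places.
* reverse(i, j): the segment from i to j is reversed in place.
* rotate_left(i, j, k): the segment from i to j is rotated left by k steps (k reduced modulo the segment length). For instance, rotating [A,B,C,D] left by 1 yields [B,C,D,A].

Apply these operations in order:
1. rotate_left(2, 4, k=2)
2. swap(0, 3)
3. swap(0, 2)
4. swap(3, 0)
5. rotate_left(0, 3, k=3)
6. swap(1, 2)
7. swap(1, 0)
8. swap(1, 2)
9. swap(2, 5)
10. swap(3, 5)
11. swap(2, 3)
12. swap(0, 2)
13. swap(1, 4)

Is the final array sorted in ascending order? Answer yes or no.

Answer: yes

Derivation:
After 1 (rotate_left(2, 4, k=2)): [4, 2, 0, 5, 1, 3]
After 2 (swap(0, 3)): [5, 2, 0, 4, 1, 3]
After 3 (swap(0, 2)): [0, 2, 5, 4, 1, 3]
After 4 (swap(3, 0)): [4, 2, 5, 0, 1, 3]
After 5 (rotate_left(0, 3, k=3)): [0, 4, 2, 5, 1, 3]
After 6 (swap(1, 2)): [0, 2, 4, 5, 1, 3]
After 7 (swap(1, 0)): [2, 0, 4, 5, 1, 3]
After 8 (swap(1, 2)): [2, 4, 0, 5, 1, 3]
After 9 (swap(2, 5)): [2, 4, 3, 5, 1, 0]
After 10 (swap(3, 5)): [2, 4, 3, 0, 1, 5]
After 11 (swap(2, 3)): [2, 4, 0, 3, 1, 5]
After 12 (swap(0, 2)): [0, 4, 2, 3, 1, 5]
After 13 (swap(1, 4)): [0, 1, 2, 3, 4, 5]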